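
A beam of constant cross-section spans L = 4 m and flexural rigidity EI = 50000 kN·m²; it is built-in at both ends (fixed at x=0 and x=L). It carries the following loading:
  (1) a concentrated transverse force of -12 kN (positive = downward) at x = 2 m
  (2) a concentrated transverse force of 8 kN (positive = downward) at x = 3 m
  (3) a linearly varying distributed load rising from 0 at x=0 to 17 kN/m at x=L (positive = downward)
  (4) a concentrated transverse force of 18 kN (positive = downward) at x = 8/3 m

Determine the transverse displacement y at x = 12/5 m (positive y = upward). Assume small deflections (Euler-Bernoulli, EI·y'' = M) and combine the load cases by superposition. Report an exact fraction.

Load 1 — point force P=-12 kN at a=2 m (b=L-a=2):
  y_1 = -Pa²(L-x)²(3bL-(3b+a)(L-x))/(6L³EI)  [x>a] = -(-12)·2²·(4-(12/5))²·(3·2·4-(3·2+2)·(4-(12/5)))/(6·4³·50000) = 28/390625 m
Load 2 — point force P=8 kN at a=3 m (b=L-a=1):
  y_2 = -Pb²x²(3aL-(3a+b)x)/(6L³EI)  [x≤a] = -8·1²·(12/5)²·(3·3·4-(3·3+1)·(12/5))/(6·4³·50000) = -9/312500 m
Load 3 — triangular load w₀=17 kN/m (0→w₀ over full span):
  y_3 = -w₀x²(L-x)²(x+2L)/(120LEI) = -17·(12/5)²·(4-(12/5))²·((12/5)+2·4)/(120·4·50000) = -5304/48828125 m
Load 4 — point force P=18 kN at a=8/3 m (b=L-a=4/3):
  y_4 = -Pb²x²(3aL-(3a+b)x)/(6L³EI)  [x≤a] = -18·(4/3)²·(12/5)²·(3·(8/3)·4-(3·(8/3)+(4/3))·(12/5))/(6·4³·50000) = -36/390625 m
Superposition: y = Σ y_i = -30841/195312500 m ≈ -0.000158 m

y(12/5) = -30841/195312500 m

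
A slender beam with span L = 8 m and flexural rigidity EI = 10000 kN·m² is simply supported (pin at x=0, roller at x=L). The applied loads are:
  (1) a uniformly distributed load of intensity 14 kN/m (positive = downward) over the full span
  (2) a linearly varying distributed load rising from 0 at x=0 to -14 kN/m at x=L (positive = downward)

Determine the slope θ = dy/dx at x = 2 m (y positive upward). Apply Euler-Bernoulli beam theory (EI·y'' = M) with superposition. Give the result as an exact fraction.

θ(2) = -9191/900000 rad

Load 1 — uniform load w=14 kN/m over full span:
  θ_1 = -w(L³-6Lx²+4x³)/(24EI) = -14·(8³-6·8·2²+4·2³)/(24·10000) = -77/3750 rad
Load 2 — triangular load w₀=-14 kN/m (0→w₀ over full span):
  θ_2 = -w₀(7L⁴-30L²x²+15x⁴)/(360LEI) = -(-14)·(7·8⁴-30·8²·2²+15·2⁴)/(360·8·10000) = 9289/900000 rad
Superposition: θ = Σ θ_i = -9191/900000 rad ≈ -0.010212 rad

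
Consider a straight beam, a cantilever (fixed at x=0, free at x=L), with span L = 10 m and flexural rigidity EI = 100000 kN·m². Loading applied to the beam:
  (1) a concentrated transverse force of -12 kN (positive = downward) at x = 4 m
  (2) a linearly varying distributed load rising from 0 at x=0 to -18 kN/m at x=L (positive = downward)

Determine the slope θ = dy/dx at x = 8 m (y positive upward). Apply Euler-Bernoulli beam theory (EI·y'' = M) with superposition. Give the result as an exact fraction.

Load 1 — point force P=-12 kN at a=4 m (b=L-a=6):
  θ_1 = -Pa²/(2EI)  [x>a] = -(-12)·4²/(2·100000) = 3/3125 rad
Load 2 — triangular load w₀=-18 kN/m (0→w₀ over full span):
  θ_2 = (w₀Lx²/4-w₀L²x/3-w₀x⁴/(24L))/EI = ((-18)·10·8²/4-(-18)·10²·8/3-(-18)·8⁴/(24·10))/100000 = 348/15625 rad
Superposition: θ = Σ θ_i = 363/15625 rad ≈ 0.023232 rad

θ(8) = 363/15625 rad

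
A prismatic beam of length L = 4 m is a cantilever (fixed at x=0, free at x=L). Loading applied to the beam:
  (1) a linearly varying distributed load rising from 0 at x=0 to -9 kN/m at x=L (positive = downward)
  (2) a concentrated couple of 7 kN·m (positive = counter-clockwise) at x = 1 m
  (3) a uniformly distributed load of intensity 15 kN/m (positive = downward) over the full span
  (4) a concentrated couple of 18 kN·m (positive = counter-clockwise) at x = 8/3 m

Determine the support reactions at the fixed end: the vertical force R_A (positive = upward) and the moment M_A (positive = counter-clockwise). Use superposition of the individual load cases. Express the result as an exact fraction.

Load 1 — triangular load w₀=-9 kN/m (0→w₀ over full span):
  R_A = w₀L/2 = (-9)·4/2 = -18 kN
  M_A = w₀L²/3 = (-9)·4²/3 = -48 kN·m
Load 2 — applied couple M₀=7 kN·m at a=1 m (b=L-a=3):
  R_A = 0 kN
  M_A = -M₀ = -7 kN·m
Load 3 — uniform load w=15 kN/m over full span:
  R_A = wL = 15·4 = 60 kN
  M_A = wL²/2 = 15·4²/2 = 120 kN·m
Load 4 — applied couple M₀=18 kN·m at a=8/3 m (b=L-a=4/3):
  R_A = 0 kN
  M_A = -M₀ = -18 kN·m
Superposition: R_A = 42 kN, M_A = 47 kN·m

R_A = 42 kN, M_A = 47 kN·m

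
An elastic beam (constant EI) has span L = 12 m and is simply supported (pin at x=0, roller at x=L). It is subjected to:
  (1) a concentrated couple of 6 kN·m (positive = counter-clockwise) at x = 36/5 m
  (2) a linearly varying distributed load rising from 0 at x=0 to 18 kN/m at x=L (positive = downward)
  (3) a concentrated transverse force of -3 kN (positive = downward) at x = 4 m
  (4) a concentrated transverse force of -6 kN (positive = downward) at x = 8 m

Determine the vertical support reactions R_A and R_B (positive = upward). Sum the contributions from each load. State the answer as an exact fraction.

Load 1 — applied couple M₀=6 kN·m at a=36/5 m (b=L-a=24/5):
  R_A = M₀/L = 6/12 = 1/2 kN
  R_B = -M₀/L = -6/12 = -1/2 kN
Load 2 — triangular load w₀=18 kN/m (0→w₀ over full span):
  R_A = w₀L/6 = 18·12/6 = 36 kN
  R_B = w₀L/3 = 18·12/3 = 72 kN
Load 3 — point force P=-3 kN at a=4 m (b=L-a=8):
  R_A = Pb/L = (-3)·8/12 = -2 kN
  R_B = Pa/L = (-3)·4/12 = -1 kN
Load 4 — point force P=-6 kN at a=8 m (b=L-a=4):
  R_A = Pb/L = (-6)·4/12 = -2 kN
  R_B = Pa/L = (-6)·8/12 = -4 kN
Superposition: R_A = 65/2 kN, R_B = 133/2 kN

R_A = 65/2 kN, R_B = 133/2 kN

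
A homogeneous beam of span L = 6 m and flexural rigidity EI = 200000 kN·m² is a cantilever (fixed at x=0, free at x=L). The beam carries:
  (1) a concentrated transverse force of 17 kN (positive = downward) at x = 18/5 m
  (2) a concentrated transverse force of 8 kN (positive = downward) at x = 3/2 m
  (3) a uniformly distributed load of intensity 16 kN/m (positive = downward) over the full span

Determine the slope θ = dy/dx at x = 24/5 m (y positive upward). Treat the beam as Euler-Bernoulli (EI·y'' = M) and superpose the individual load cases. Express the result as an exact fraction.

θ(24/5) = -86319/25000000 rad

Load 1 — point force P=17 kN at a=18/5 m (b=L-a=12/5):
  θ_1 = -Pa²/(2EI)  [x>a] = -17·(18/5)²/(2·200000) = -1377/2500000 rad
Load 2 — point force P=8 kN at a=3/2 m (b=L-a=9/2):
  θ_2 = -Pa²/(2EI)  [x>a] = -8·(3/2)²/(2·200000) = -9/200000 rad
Load 3 — uniform load w=16 kN/m over full span:
  θ_3 = -wx(x²-3Lx+3L²)/(6EI) = -16·(24/5)·((24/5)²-3·6·(24/5)+3·6²)/(6·200000) = -1116/390625 rad
Superposition: θ = Σ θ_i = -86319/25000000 rad ≈ -0.003453 rad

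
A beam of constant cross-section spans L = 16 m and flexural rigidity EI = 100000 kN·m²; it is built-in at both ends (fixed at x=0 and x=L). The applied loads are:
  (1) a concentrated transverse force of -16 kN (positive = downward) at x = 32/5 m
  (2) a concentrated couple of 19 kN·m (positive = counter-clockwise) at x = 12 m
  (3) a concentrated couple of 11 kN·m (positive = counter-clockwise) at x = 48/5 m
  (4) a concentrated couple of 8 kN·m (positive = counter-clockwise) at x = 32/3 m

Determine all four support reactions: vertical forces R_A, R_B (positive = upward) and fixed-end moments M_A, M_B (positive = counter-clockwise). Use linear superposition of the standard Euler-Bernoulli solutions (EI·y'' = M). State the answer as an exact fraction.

R_A = -354019/48000 kN, M_A = -148439/6000 kN·m, R_B = -413981/48000 kN, M_B = 44667/2000 kN·m

Load 1 — point force P=-16 kN at a=32/5 m (b=L-a=48/5):
  R_A = Pb²(3a+b)/L³ = (-16)·(48/5)²·(3·(32/5)+(48/5))/16³ = -1296/125 kN
  M_A = Pab²/L² = (-16)·(32/5)·(48/5)²/16² = -4608/125 kN·m
  R_B = Pa²(a+3b)/L³ = (-16)·(32/5)²·((32/5)+3·(48/5))/16³ = -704/125 kN
  M_B = -Pa²b/L² = -(-16)·(32/5)²·(48/5)/16² = 3072/125 kN·m
Load 2 — applied couple M₀=19 kN·m at a=12 m (b=L-a=4):
  R_A = 6M₀ab/L³ = 6·19·12·4/16³ = 171/128 kN
  M_A = M₀b(2a-b)/L² = 19·4·(2·12-4)/16² = 95/16 kN·m
  R_B = -6M₀ab/L³ = -6·19·12·4/16³ = -171/128 kN
  M_B = M₀a(2b-a)/L² = 19·12·(2·4-12)/16² = -57/16 kN·m
Load 3 — applied couple M₀=11 kN·m at a=48/5 m (b=L-a=32/5):
  R_A = 6M₀ab/L³ = 6·11·(48/5)·(32/5)/16³ = 99/100 kN
  M_A = M₀b(2a-b)/L² = 11·(32/5)·(2·(48/5)-(32/5))/16² = 88/25 kN·m
  R_B = -6M₀ab/L³ = -6·11·(48/5)·(32/5)/16³ = -99/100 kN
  M_B = M₀a(2b-a)/L² = 11·(48/5)·(2·(32/5)-(48/5))/16² = 33/25 kN·m
Load 4 — applied couple M₀=8 kN·m at a=32/3 m (b=L-a=16/3):
  R_A = 6M₀ab/L³ = 6·8·(32/3)·(16/3)/16³ = 2/3 kN
  M_A = M₀b(2a-b)/L² = 8·(16/3)·(2·(32/3)-(16/3))/16² = 8/3 kN·m
  R_B = -6M₀ab/L³ = -6·8·(32/3)·(16/3)/16³ = -2/3 kN
  M_B = M₀a(2b-a)/L² = 8·(32/3)·(2·(16/3)-(32/3))/16² = 0 kN·m
Superposition: R_A = -354019/48000 kN, M_A = -148439/6000 kN·m, R_B = -413981/48000 kN, M_B = 44667/2000 kN·m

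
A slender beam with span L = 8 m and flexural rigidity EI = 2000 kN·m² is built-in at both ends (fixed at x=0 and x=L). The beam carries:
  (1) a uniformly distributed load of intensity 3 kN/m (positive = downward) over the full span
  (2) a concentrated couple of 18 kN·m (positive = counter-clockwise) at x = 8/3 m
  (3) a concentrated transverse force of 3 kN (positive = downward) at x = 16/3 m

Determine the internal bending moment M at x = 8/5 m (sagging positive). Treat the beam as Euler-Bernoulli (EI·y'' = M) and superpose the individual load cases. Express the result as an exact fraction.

Load 1 — uniform load w=3 kN/m over full span:
  M_1 = wLx/2 - wL²/12 - wx²/2 = 3·8·(8/5)/2 - 3·8²/12 - 3·(8/5)²/2 = -16/25 kN·m
Load 2 — applied couple M₀=18 kN·m at a=8/3 m (b=L-a=16/3):
  M_2 = R_Ax - M_A  [x≤a] with R_A=3, M_A=0 = 3·(8/5) - 0 = 24/5 kN·m
Load 3 — point force P=3 kN at a=16/3 m (b=L-a=8/3):
  M_3 = Pb²(3a+b)x/L³ - Pab²/L²  [x≤a] = 3·(8/3)²·(3·(16/3)+(8/3))·(8/5)/8³ - 3·(16/3)·(8/3)²/8² = -8/15 kN·m
Superposition: M = Σ M_i = 272/75 kN·m ≈ 3.626667 kN·m

M(8/5) = 272/75 kN·m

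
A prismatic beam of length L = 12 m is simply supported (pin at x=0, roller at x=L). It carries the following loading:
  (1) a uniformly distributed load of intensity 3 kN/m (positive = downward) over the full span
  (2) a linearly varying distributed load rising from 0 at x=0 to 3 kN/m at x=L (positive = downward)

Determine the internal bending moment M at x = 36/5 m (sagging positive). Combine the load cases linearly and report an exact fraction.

M(36/5) = 9936/125 kN·m

Load 1 — uniform load w=3 kN/m over full span:
  M_1 = wx(L-x)/2 = 3·(36/5)·(12-(36/5))/2 = 1296/25 kN·m
Load 2 — triangular load w₀=3 kN/m (0→w₀ over full span):
  M_2 = w₀Lx/6 - w₀x³/(6L) = 3·12·(36/5)/6 - 3·(36/5)³/(6·12) = 3456/125 kN·m
Superposition: M = Σ M_i = 9936/125 kN·m ≈ 79.488000 kN·m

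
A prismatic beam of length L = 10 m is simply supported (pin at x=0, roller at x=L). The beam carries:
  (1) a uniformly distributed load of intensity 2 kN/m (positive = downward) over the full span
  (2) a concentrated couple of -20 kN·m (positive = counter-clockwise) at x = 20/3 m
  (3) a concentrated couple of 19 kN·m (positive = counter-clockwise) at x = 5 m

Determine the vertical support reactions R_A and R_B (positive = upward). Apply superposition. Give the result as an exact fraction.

R_A = 99/10 kN, R_B = 101/10 kN

Load 1 — uniform load w=2 kN/m over full span:
  R_A = wL/2 = 2·10/2 = 10 kN
  R_B = wL/2 = 2·10/2 = 10 kN
Load 2 — applied couple M₀=-20 kN·m at a=20/3 m (b=L-a=10/3):
  R_A = M₀/L = (-20)/10 = -2 kN
  R_B = -M₀/L = -(-20)/10 = 2 kN
Load 3 — applied couple M₀=19 kN·m at a=5 m (b=L-a=5):
  R_A = M₀/L = 19/10 kN
  R_B = -M₀/L = -19/10 kN
Superposition: R_A = 99/10 kN, R_B = 101/10 kN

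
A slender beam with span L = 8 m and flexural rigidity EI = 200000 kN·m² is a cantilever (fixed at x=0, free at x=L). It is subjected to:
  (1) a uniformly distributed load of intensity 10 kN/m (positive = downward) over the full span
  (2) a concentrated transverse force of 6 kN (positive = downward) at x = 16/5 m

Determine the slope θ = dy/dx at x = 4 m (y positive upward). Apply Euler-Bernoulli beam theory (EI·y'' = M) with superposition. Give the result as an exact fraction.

Load 1 — uniform load w=10 kN/m over full span:
  θ_1 = -wx(x²-3Lx+3L²)/(6EI) = -10·4·(4²-3·8·4+3·8²)/(6·200000) = -7/1875 rad
Load 2 — point force P=6 kN at a=16/5 m (b=L-a=24/5):
  θ_2 = -Pa²/(2EI)  [x>a] = -6·(16/5)²/(2·200000) = -12/78125 rad
Superposition: θ = Σ θ_i = -911/234375 rad ≈ -0.003887 rad

θ(4) = -911/234375 rad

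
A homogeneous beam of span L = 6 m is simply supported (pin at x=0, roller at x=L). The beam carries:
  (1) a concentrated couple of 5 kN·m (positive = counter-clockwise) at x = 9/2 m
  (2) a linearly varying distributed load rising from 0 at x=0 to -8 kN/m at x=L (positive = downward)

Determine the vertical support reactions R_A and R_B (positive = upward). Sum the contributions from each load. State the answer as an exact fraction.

R_A = -43/6 kN, R_B = -101/6 kN

Load 1 — applied couple M₀=5 kN·m at a=9/2 m (b=L-a=3/2):
  R_A = M₀/L = 5/6 kN
  R_B = -M₀/L = -5/6 kN
Load 2 — triangular load w₀=-8 kN/m (0→w₀ over full span):
  R_A = w₀L/6 = (-8)·6/6 = -8 kN
  R_B = w₀L/3 = (-8)·6/3 = -16 kN
Superposition: R_A = -43/6 kN, R_B = -101/6 kN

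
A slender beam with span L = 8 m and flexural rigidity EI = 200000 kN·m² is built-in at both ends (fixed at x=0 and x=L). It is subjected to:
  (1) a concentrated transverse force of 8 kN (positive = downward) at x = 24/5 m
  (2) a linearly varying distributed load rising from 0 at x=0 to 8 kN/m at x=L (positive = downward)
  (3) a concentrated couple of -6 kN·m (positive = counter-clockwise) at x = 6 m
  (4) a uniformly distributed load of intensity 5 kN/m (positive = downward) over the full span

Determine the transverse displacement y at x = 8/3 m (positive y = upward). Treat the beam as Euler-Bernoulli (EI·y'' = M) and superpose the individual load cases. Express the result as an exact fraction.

Load 1 — point force P=8 kN at a=24/5 m (b=L-a=16/5):
  y_1 = -Pb²x²(3aL-(3a+b)x)/(6L³EI)  [x≤a] = -8·(16/5)²·(8/3)²·(3·(24/5)·8-(3·(24/5)+(16/5))·(8/3))/(6·8³·200000) = -2048/31640625 m
Load 2 — triangular load w₀=8 kN/m (0→w₀ over full span):
  y_2 = -w₀x²(L-x)²(x+2L)/(120LEI) = -8·(8/3)²·(8-(8/3))²·((8/3)+2·8)/(120·8·200000) = -1792/11390625 m
Load 3 — applied couple M₀=-6 kN·m at a=6 m (b=L-a=2):
  y_3 = (R_Ax³/6 - M_Ax²/2)/EI  [x≤a] with R_A=-27/32, M_A=-15/8 = ((-27/32)·(8/3)³/6 - (-15/8)·(8/3)²/2)/200000 = 1/50000 m
Load 4 — uniform load w=5 kN/m over full span:
  y_4 = -wx²(L-x)²/(24EI) = -5·(8/3)²·(8-(8/3))²/(24·200000) = -32/151875 m
Superposition: y = Σ y_i = -1880587/4556250000 m ≈ -0.000413 m

y(8/3) = -1880587/4556250000 m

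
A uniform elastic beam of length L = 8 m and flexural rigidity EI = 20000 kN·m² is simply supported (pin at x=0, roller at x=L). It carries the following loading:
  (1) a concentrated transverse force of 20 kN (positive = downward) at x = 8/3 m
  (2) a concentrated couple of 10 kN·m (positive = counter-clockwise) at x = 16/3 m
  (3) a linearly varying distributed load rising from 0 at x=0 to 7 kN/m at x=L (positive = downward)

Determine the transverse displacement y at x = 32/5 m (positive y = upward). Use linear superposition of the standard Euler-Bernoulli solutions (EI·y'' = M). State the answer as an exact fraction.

y(32/5) = -8743576/791015625 m

Load 1 — point force P=20 kN at a=8/3 m (b=L-a=16/3):
  y_1 = -Pa(L-x)(2Lx-a²-x²)/(6LEI)  [x>a] = -20·(8/3)·(8-(32/5))·(2·8·(32/5)-(8/3)²-(32/5)²)/(6·8·20000) = -6112/1265625 m
Load 2 — applied couple M₀=10 kN·m at a=16/3 m (b=L-a=8/3):
  y_2 = (M₀x³/(6L)-M₀(x-a)²/2+C₁x)/EI  [x>a] with C₁=M₀(3b²-L²)/(6L)=-80/9 = (10·(32/5)³/(6·8)-10·((32/5)-(16/3))²/2+(-80/9)·(32/5))/20000 = -56/140625 m
Load 3 — triangular load w₀=7 kN/m (0→w₀ over full span):
  y_3 = -w₀x(7L⁴-10L²x²+3x⁴)/(360LEI) = -7·(32/5)·(7·8⁴-10·8²·(32/5)²+3·(32/5)⁴)/(360·8·20000) = -56896/9765625 m
Superposition: y = Σ y_i = -8743576/791015625 m ≈ -0.011054 m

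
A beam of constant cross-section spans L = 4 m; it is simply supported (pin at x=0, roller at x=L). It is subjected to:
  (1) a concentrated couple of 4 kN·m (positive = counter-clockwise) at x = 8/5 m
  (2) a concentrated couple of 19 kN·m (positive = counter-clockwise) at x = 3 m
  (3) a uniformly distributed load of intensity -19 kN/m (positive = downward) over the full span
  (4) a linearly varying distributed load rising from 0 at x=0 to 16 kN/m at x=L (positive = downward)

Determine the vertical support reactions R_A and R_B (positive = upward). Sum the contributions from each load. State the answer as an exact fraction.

R_A = -259/12 kN, R_B = -269/12 kN

Load 1 — applied couple M₀=4 kN·m at a=8/5 m (b=L-a=12/5):
  R_A = M₀/L = 4/4 = 1 kN
  R_B = -M₀/L = -4/4 = -1 kN
Load 2 — applied couple M₀=19 kN·m at a=3 m (b=L-a=1):
  R_A = M₀/L = 19/4 kN
  R_B = -M₀/L = -19/4 kN
Load 3 — uniform load w=-19 kN/m over full span:
  R_A = wL/2 = (-19)·4/2 = -38 kN
  R_B = wL/2 = (-19)·4/2 = -38 kN
Load 4 — triangular load w₀=16 kN/m (0→w₀ over full span):
  R_A = w₀L/6 = 16·4/6 = 32/3 kN
  R_B = w₀L/3 = 16·4/3 = 64/3 kN
Superposition: R_A = -259/12 kN, R_B = -269/12 kN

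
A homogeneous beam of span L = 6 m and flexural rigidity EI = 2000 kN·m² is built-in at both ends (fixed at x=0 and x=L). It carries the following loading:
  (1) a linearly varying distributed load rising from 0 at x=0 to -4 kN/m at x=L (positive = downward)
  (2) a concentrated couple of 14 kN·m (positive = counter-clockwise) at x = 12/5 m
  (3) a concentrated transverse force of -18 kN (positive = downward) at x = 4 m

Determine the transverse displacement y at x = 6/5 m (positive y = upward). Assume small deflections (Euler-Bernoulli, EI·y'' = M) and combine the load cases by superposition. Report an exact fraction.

Load 1 — triangular load w₀=-4 kN/m (0→w₀ over full span):
  y_1 = -w₀x²(L-x)²(x+2L)/(120LEI) = -(-4)·(6/5)²·(6-(6/5))²·((6/5)+2·6)/(120·6·2000) = 2376/1953125 m
Load 2 — applied couple M₀=14 kN·m at a=12/5 m (b=L-a=18/5):
  y_2 = (R_Ax³/6 - M_Ax²/2)/EI  [x≤a] with R_A=84/25, M_A=42/25 = ((84/25)·(6/5)³/6 - (42/25)·(6/5)²/2)/2000 = -189/1562500 m
Load 3 — point force P=-18 kN at a=4 m (b=L-a=2):
  y_3 = -Pb²x²(3aL-(3a+b)x)/(6L³EI)  [x≤a] = -(-18)·2²·(6/5)²·(3·4·6-(3·4+2)·(6/5))/(6·6³·2000) = 69/31250 m
Superposition: y = Σ y_i = 25809/7812500 m ≈ 0.003304 m

y(6/5) = 25809/7812500 m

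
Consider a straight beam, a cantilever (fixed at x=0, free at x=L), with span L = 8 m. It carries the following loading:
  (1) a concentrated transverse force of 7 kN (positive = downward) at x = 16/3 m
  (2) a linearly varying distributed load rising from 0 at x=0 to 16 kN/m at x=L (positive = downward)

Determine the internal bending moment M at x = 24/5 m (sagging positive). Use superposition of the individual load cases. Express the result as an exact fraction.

Load 1 — point force P=7 kN at a=16/3 m (b=L-a=8/3):
  M_1 = -P(a-x)  [x≤a] = -7·((16/3)-(24/5)) = -56/15 kN·m
Load 2 — triangular load w₀=16 kN/m (0→w₀ over full span):
  M_2 = w₀Lx/2 - w₀L²/3 - w₀x³/(6L) = 16·8·(24/5)/2 - 16·8²/3 - 16·(24/5)³/(6·8) = -26624/375 kN·m
Superposition: M = Σ M_i = -28024/375 kN·m ≈ -74.730667 kN·m

M(24/5) = -28024/375 kN·m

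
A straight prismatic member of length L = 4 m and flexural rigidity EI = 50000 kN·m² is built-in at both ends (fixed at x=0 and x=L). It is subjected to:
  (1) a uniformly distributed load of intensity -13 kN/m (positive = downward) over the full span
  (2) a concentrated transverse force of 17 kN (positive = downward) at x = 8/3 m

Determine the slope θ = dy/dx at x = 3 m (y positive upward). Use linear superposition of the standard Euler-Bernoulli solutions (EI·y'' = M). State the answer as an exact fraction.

θ(3) = -49/900000 rad

Load 1 — uniform load w=-13 kN/m over full span:
  θ_1 = -wx(L-x)(L-2x)/(12EI) = -(-13)·3·(4-3)·(4-2·3)/(12·50000) = -13/100000 rad
Load 2 — point force P=17 kN at a=8/3 m (b=L-a=4/3):
  θ_2 = Pa²(L-x)(2bL-(3b+a)(L-x))/(2L³EI)  [x>a] = 17·(8/3)²·(4-3)·(2·(4/3)·4-(3·(4/3)+(8/3))·(4-3))/(2·4³·50000) = 17/225000 rad
Superposition: θ = Σ θ_i = -49/900000 rad ≈ -0.000054 rad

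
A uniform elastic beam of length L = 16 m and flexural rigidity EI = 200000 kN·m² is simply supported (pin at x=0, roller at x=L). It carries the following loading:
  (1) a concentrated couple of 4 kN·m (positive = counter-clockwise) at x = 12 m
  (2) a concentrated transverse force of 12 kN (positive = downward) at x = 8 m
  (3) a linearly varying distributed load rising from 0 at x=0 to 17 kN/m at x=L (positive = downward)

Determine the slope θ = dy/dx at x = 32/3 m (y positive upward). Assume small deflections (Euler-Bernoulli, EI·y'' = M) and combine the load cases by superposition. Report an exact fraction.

θ(32/3) = 464207/121500000 rad

Load 1 — applied couple M₀=4 kN·m at a=12 m (b=L-a=4):
  θ_1 = (M₀x²/(2L)+C₁)/EI  [x≤a] with C₁=M₀(3b²-L²)/(6L)=-26/3 = (4·(32/3)²/(2·16)+(-26/3))/200000 = 1/36000 rad
Load 2 — point force P=12 kN at a=8 m (b=L-a=8):
  θ_2 = -Pa(2L²-6Lx+3x²+a²)/(6LEI)  [x>a] = -12·8·(2·16²-6·16·(32/3)+3·(32/3)²+8²)/(6·16·200000) = 1/1875 rad
Load 3 — triangular load w₀=17 kN/m (0→w₀ over full span):
  θ_3 = -w₀(7L⁴-30L²x²+15x⁴)/(360LEI) = -17·(7·16⁴-30·16²·(32/3)²+15·(32/3)⁴)/(360·16·200000) = 12376/3796875 rad
Superposition: θ = Σ θ_i = 464207/121500000 rad ≈ 0.003821 rad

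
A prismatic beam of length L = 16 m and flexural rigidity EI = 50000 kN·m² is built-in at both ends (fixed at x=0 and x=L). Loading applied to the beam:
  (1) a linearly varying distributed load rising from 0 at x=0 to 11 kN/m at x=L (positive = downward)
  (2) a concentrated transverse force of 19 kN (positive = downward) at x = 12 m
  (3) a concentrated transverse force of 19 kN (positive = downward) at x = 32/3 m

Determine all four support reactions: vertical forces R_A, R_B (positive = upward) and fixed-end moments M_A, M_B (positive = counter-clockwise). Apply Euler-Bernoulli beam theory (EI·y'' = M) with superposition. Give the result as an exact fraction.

R_A = 148153/4320 kN, M_A = 70543/540 kN·m, R_B = 396167/4320 kN, M_B = -123437/540 kN·m

Load 1 — triangular load w₀=11 kN/m (0→w₀ over full span):
  R_A = 3w₀L/20 = 3·11·16/20 = 132/5 kN
  M_A = w₀L²/30 = 11·16²/30 = 1408/15 kN·m
  R_B = 7w₀L/20 = 7·11·16/20 = 308/5 kN
  M_B = -w₀L²/20 = -11·16²/20 = -704/5 kN·m
Load 2 — point force P=19 kN at a=12 m (b=L-a=4):
  R_A = Pb²(3a+b)/L³ = 19·4²·(3·12+4)/16³ = 95/32 kN
  M_A = Pab²/L² = 19·12·4²/16² = 57/4 kN·m
  R_B = Pa²(a+3b)/L³ = 19·12²·(12+3·4)/16³ = 513/32 kN
  M_B = -Pa²b/L² = -19·12²·4/16² = -171/4 kN·m
Load 3 — point force P=19 kN at a=32/3 m (b=L-a=16/3):
  R_A = Pb²(3a+b)/L³ = 19·(16/3)²·(3·(32/3)+(16/3))/16³ = 133/27 kN
  M_A = Pab²/L² = 19·(32/3)·(16/3)²/16² = 608/27 kN·m
  R_B = Pa²(a+3b)/L³ = 19·(32/3)²·((32/3)+3·(16/3))/16³ = 380/27 kN
  M_B = -Pa²b/L² = -19·(32/3)²·(16/3)/16² = -1216/27 kN·m
Superposition: R_A = 148153/4320 kN, M_A = 70543/540 kN·m, R_B = 396167/4320 kN, M_B = -123437/540 kN·m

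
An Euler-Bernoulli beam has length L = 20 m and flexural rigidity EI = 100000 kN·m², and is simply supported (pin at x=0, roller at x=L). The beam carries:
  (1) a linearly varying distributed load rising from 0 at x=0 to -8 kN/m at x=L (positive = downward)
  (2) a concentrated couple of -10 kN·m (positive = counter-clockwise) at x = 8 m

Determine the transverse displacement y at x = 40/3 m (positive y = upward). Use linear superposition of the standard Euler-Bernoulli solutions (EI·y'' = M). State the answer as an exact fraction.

Load 1 — triangular load w₀=-8 kN/m (0→w₀ over full span):
  y_1 = -w₀x(7L⁴-10L²x²+3x⁴)/(360LEI) = -(-8)·(40/3)·(7·20⁴-10·20²·(40/3)²+3·(40/3)⁴)/(360·20·100000) = 272/3645 m
Load 2 — applied couple M₀=-10 kN·m at a=8 m (b=L-a=12):
  y_2 = (M₀x³/(6L)-M₀(x-a)²/2+C₁x)/EI  [x>a] with C₁=M₀(3b²-L²)/(6L)=-8/3 = ((-10)·(40/3)³/(6·20)-(-10)·((40/3)-8)²/2+(-8/3)·(40/3))/100000 = -46/50625 m
Superposition: y = Σ y_i = 33586/455625 m ≈ 0.073714 m

y(40/3) = 33586/455625 m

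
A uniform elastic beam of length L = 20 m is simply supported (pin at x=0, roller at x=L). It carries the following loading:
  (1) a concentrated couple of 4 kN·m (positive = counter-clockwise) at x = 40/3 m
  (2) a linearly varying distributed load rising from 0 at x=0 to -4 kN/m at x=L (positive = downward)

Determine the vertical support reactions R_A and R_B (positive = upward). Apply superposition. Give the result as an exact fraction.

R_A = -197/15 kN, R_B = -403/15 kN

Load 1 — applied couple M₀=4 kN·m at a=40/3 m (b=L-a=20/3):
  R_A = M₀/L = 4/20 = 1/5 kN
  R_B = -M₀/L = -4/20 = -1/5 kN
Load 2 — triangular load w₀=-4 kN/m (0→w₀ over full span):
  R_A = w₀L/6 = (-4)·20/6 = -40/3 kN
  R_B = w₀L/3 = (-4)·20/3 = -80/3 kN
Superposition: R_A = -197/15 kN, R_B = -403/15 kN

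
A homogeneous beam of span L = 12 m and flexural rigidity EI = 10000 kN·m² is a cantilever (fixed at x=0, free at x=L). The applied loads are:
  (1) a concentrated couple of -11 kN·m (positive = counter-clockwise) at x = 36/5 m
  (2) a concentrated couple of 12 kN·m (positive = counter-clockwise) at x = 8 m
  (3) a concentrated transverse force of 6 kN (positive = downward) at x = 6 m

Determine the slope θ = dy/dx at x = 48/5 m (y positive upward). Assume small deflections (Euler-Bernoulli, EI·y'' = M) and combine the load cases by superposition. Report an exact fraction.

θ(48/5) = -57/6250 rad

Load 1 — applied couple M₀=-11 kN·m at a=36/5 m (b=L-a=24/5):
  θ_1 = M₀a/EI  [x>a] = (-11)·(36/5)/10000 = -99/12500 rad
Load 2 — applied couple M₀=12 kN·m at a=8 m (b=L-a=4):
  θ_2 = M₀a/EI  [x>a] = 12·8/10000 = 6/625 rad
Load 3 — point force P=6 kN at a=6 m (b=L-a=6):
  θ_3 = -Pa²/(2EI)  [x>a] = -6·6²/(2·10000) = -27/2500 rad
Superposition: θ = Σ θ_i = -57/6250 rad ≈ -0.009120 rad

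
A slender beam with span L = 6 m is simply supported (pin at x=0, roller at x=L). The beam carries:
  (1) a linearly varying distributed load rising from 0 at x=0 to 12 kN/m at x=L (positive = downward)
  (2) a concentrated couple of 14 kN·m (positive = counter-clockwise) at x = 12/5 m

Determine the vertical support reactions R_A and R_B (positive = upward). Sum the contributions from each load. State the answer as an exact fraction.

R_A = 43/3 kN, R_B = 65/3 kN

Load 1 — triangular load w₀=12 kN/m (0→w₀ over full span):
  R_A = w₀L/6 = 12·6/6 = 12 kN
  R_B = w₀L/3 = 12·6/3 = 24 kN
Load 2 — applied couple M₀=14 kN·m at a=12/5 m (b=L-a=18/5):
  R_A = M₀/L = 14/6 = 7/3 kN
  R_B = -M₀/L = -14/6 = -7/3 kN
Superposition: R_A = 43/3 kN, R_B = 65/3 kN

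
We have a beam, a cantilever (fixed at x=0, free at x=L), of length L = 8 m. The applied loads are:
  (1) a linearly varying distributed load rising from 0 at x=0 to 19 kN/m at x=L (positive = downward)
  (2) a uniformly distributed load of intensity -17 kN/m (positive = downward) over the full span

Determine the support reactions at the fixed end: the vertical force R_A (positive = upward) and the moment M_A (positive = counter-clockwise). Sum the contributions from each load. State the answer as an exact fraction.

R_A = -60 kN, M_A = -416/3 kN·m

Load 1 — triangular load w₀=19 kN/m (0→w₀ over full span):
  R_A = w₀L/2 = 19·8/2 = 76 kN
  M_A = w₀L²/3 = 19·8²/3 = 1216/3 kN·m
Load 2 — uniform load w=-17 kN/m over full span:
  R_A = wL = (-17)·8 = -136 kN
  M_A = wL²/2 = (-17)·8²/2 = -544 kN·m
Superposition: R_A = -60 kN, M_A = -416/3 kN·m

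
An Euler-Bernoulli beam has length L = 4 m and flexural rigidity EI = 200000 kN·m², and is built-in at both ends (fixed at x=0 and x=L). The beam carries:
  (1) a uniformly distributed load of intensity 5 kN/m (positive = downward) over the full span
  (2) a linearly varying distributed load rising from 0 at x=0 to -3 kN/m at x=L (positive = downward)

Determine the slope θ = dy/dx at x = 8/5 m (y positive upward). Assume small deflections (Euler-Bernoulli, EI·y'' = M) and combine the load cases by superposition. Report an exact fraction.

θ(8/5) = -8/1953125 rad

Load 1 — uniform load w=5 kN/m over full span:
  θ_1 = -wx(L-x)(L-2x)/(12EI) = -5·(8/5)·(4-(8/5))·(4-2·(8/5))/(12·200000) = -1/156250 rad
Load 2 — triangular load w₀=-3 kN/m (0→w₀ over full span):
  θ_2 = -w₀(2x(L-x)(L-2x)(x+2L)+x²(L-x)²)/(120LEI) = -(-3)·(2·(8/5)·(4-(8/5))·(4-2·(8/5))·((8/5)+2·4)+(8/5)²·(4-(8/5))²)/(120·4·200000) = 9/3906250 rad
Superposition: θ = Σ θ_i = -8/1953125 rad ≈ -0.000004 rad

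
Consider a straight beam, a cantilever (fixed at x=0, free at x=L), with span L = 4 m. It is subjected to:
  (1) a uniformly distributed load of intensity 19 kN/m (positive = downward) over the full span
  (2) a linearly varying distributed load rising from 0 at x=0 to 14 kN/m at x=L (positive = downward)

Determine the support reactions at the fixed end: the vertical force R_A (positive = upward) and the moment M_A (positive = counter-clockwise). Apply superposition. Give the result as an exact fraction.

Load 1 — uniform load w=19 kN/m over full span:
  R_A = wL = 19·4 = 76 kN
  M_A = wL²/2 = 19·4²/2 = 152 kN·m
Load 2 — triangular load w₀=14 kN/m (0→w₀ over full span):
  R_A = w₀L/2 = 14·4/2 = 28 kN
  M_A = w₀L²/3 = 14·4²/3 = 224/3 kN·m
Superposition: R_A = 104 kN, M_A = 680/3 kN·m

R_A = 104 kN, M_A = 680/3 kN·m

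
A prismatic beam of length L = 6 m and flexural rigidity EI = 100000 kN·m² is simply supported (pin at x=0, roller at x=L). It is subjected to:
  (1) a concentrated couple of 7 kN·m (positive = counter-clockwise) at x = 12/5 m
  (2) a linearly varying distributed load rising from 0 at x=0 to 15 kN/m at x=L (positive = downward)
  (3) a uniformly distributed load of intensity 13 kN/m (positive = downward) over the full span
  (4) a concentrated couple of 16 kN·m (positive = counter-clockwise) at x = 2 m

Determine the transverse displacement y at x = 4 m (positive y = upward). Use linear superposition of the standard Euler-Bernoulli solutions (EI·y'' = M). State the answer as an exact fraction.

Load 1 — applied couple M₀=7 kN·m at a=12/5 m (b=L-a=18/5):
  y_1 = (M₀x³/(6L)-M₀(x-a)²/2+C₁x)/EI  [x>a] with C₁=M₀(3b²-L²)/(6L)=14/25 = (7·4³/(6·6)-7·(4-(12/5))²/2+(14/25)·4)/100000 = 161/2812500 m
Load 2 — triangular load w₀=15 kN/m (0→w₀ over full span):
  y_2 = -w₀x(7L⁴-10L²x²+3x⁴)/(360LEI) = -15·4·(7·6⁴-10·6²·4²+3·4⁴)/(360·6·100000) = -17/15000 m
Load 3 — uniform load w=13 kN/m over full span:
  y_3 = -wx(L³-2Lx²+x³)/(24EI) = -13·4·(6³-2·6·4²+4³)/(24·100000) = -143/75000 m
Load 4 — applied couple M₀=16 kN·m at a=2 m (b=L-a=4):
  y_4 = (M₀x³/(6L)-M₀(x-a)²/2+C₁x)/EI  [x>a] with C₁=M₀(3b²-L²)/(6L)=16/3 = (16·4³/(6·6)-16·(4-2)²/2+(16/3)·4)/100000 = 1/5625 m
Superposition: y = Σ y_i = -7889/2812500 m ≈ -0.002805 m

y(4) = -7889/2812500 m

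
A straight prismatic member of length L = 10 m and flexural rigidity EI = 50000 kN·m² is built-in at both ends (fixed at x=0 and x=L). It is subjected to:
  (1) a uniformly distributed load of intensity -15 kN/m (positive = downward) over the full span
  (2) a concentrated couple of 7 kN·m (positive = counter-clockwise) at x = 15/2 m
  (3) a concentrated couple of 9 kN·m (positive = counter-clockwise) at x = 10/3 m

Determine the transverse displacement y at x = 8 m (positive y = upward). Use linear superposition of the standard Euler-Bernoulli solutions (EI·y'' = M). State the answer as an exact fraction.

y(8) = 6429/2000000 m

Load 1 — uniform load w=-15 kN/m over full span:
  y_1 = -wx²(L-x)²/(24EI) = -(-15)·8²·(10-8)²/(24·50000) = 2/625 m
Load 2 — applied couple M₀=7 kN·m at a=15/2 m (b=L-a=5/2):
  y_2 = (R_Ax³/6 - M_Ax²/2 - M₀(x-a)²/2)/EI  [x>a] with R_A=63/80, M_A=35/16 = ((63/80)·8³/6 - (35/16)·8²/2 - 7·(8-(15/2))²/2)/50000 = -147/2000000 m
Load 3 — applied couple M₀=9 kN·m at a=10/3 m (b=L-a=20/3):
  y_3 = (R_Ax³/6 - M_Ax²/2 - M₀(x-a)²/2)/EI  [x>a] with R_A=6/5, M_A=0 = ((6/5)·8³/6 - 0·8²/2 - 9·(8-(10/3))²/2)/50000 = 11/125000 m
Superposition: y = Σ y_i = 6429/2000000 m ≈ 0.003214 m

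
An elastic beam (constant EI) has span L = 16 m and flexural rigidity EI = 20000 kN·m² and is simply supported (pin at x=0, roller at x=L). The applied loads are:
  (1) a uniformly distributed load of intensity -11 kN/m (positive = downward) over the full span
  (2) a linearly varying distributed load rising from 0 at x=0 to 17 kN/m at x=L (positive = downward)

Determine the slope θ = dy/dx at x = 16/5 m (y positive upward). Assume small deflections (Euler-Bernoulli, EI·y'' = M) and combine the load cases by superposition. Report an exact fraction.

Load 1 — uniform load w=-11 kN/m over full span:
  θ_1 = -w(L³-6Lx²+4x³)/(24EI) = -(-11)·(16³-6·16·(16/5)²+4·(16/5)³)/(24·20000) = 5808/78125 rad
Load 2 — triangular load w₀=17 kN/m (0→w₀ over full span):
  θ_2 = -w₀(7L⁴-30L²x²+15x⁴)/(360LEI) = -17·(7·16⁴-30·16²·(16/5)²+15·(16/5)⁴)/(360·16·20000) = -198016/3515625 rad
Superposition: θ = Σ θ_i = 63344/3515625 rad ≈ 0.018018 rad

θ(16/5) = 63344/3515625 rad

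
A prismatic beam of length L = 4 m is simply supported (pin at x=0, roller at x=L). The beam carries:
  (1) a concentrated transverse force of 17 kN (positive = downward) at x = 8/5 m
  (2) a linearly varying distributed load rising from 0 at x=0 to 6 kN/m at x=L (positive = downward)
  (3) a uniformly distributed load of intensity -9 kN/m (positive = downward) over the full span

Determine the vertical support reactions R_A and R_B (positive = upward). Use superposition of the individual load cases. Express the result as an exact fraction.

R_A = -19/5 kN, R_B = -16/5 kN

Load 1 — point force P=17 kN at a=8/5 m (b=L-a=12/5):
  R_A = Pb/L = 17·(12/5)/4 = 51/5 kN
  R_B = Pa/L = 17·(8/5)/4 = 34/5 kN
Load 2 — triangular load w₀=6 kN/m (0→w₀ over full span):
  R_A = w₀L/6 = 6·4/6 = 4 kN
  R_B = w₀L/3 = 6·4/3 = 8 kN
Load 3 — uniform load w=-9 kN/m over full span:
  R_A = wL/2 = (-9)·4/2 = -18 kN
  R_B = wL/2 = (-9)·4/2 = -18 kN
Superposition: R_A = -19/5 kN, R_B = -16/5 kN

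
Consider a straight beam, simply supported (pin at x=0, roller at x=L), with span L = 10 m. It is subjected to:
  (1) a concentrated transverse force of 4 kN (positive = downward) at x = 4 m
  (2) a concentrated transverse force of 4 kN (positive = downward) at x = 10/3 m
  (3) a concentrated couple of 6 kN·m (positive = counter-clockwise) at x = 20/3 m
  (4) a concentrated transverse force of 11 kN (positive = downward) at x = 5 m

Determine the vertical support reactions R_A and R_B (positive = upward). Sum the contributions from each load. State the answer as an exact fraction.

R_A = 67/6 kN, R_B = 47/6 kN

Load 1 — point force P=4 kN at a=4 m (b=L-a=6):
  R_A = Pb/L = 4·6/10 = 12/5 kN
  R_B = Pa/L = 4·4/10 = 8/5 kN
Load 2 — point force P=4 kN at a=10/3 m (b=L-a=20/3):
  R_A = Pb/L = 4·(20/3)/10 = 8/3 kN
  R_B = Pa/L = 4·(10/3)/10 = 4/3 kN
Load 3 — applied couple M₀=6 kN·m at a=20/3 m (b=L-a=10/3):
  R_A = M₀/L = 6/10 = 3/5 kN
  R_B = -M₀/L = -6/10 = -3/5 kN
Load 4 — point force P=11 kN at a=5 m (b=L-a=5):
  R_A = Pb/L = 11·5/10 = 11/2 kN
  R_B = Pa/L = 11·5/10 = 11/2 kN
Superposition: R_A = 67/6 kN, R_B = 47/6 kN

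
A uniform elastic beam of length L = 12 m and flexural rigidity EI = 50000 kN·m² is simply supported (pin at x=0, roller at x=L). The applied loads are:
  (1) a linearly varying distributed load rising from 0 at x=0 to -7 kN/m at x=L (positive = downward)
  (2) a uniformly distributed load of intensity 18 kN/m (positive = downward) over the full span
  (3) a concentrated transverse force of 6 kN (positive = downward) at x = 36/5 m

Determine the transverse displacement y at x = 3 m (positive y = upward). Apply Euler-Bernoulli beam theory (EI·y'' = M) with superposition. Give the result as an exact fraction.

Load 1 — triangular load w₀=-7 kN/m (0→w₀ over full span):
  y_1 = -w₀x(7L⁴-10L²x²+3x⁴)/(360LEI) = -(-7)·3·(7·12⁴-10·12²·3²+3·3⁴)/(360·12·50000) = 20601/1600000 m
Load 2 — uniform load w=18 kN/m over full span:
  y_2 = -wx(L³-2Lx²+x³)/(24EI) = -18·3·(12³-2·12·3²+3³)/(24·50000) = -13851/200000 m
Load 3 — point force P=6 kN at a=36/5 m (b=L-a=24/5):
  y_3 = -Pbx(L²-b²-x²)/(6LEI)  [x≤a] = -6·(24/5)·3·(12²-(24/5)²-3²)/(6·12·50000) = -8397/3125000 m
Superposition: y = Σ y_i = -11813283/200000000 m ≈ -0.059066 m

y(3) = -11813283/200000000 m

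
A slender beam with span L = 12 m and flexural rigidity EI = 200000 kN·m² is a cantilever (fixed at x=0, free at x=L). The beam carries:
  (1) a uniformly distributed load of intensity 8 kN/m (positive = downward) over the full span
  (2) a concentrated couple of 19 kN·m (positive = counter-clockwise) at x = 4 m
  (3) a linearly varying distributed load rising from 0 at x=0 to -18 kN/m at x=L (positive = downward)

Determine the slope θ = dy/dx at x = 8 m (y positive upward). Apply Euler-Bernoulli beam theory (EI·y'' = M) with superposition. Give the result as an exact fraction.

θ(8) = 1177/150000 rad

Load 1 — uniform load w=8 kN/m over full span:
  θ_1 = -wx(x²-3Lx+3L²)/(6EI) = -8·8·(8²-3·12·8+3·12²)/(6·200000) = -104/9375 rad
Load 2 — applied couple M₀=19 kN·m at a=4 m (b=L-a=8):
  θ_2 = M₀a/EI  [x>a] = 19·4/200000 = 19/50000 rad
Load 3 — triangular load w₀=-18 kN/m (0→w₀ over full span):
  θ_3 = (w₀Lx²/4-w₀L²x/3-w₀x⁴/(24L))/EI = ((-18)·12·8²/4-(-18)·12²·8/3-(-18)·8⁴/(24·12))/200000 = 58/3125 rad
Superposition: θ = Σ θ_i = 1177/150000 rad ≈ 0.007847 rad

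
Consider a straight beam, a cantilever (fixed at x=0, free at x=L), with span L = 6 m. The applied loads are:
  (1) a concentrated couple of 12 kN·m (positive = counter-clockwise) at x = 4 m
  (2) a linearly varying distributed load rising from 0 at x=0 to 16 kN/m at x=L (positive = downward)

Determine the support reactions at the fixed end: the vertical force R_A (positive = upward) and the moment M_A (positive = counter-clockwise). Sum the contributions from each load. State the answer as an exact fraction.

Load 1 — applied couple M₀=12 kN·m at a=4 m (b=L-a=2):
  R_A = 0 kN
  M_A = -M₀ = -12 kN·m
Load 2 — triangular load w₀=16 kN/m (0→w₀ over full span):
  R_A = w₀L/2 = 16·6/2 = 48 kN
  M_A = w₀L²/3 = 16·6²/3 = 192 kN·m
Superposition: R_A = 48 kN, M_A = 180 kN·m

R_A = 48 kN, M_A = 180 kN·m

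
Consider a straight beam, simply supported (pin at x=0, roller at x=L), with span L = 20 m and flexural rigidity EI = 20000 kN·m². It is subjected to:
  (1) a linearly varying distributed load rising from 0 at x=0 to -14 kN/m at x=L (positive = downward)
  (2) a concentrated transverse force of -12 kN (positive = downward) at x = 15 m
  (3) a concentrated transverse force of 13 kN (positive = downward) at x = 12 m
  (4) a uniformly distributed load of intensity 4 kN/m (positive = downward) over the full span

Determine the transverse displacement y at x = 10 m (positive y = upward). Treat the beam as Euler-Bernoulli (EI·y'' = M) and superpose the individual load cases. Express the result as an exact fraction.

y(10) = 16739/60000 m

Load 1 — triangular load w₀=-14 kN/m (0→w₀ over full span):
  y_1 = -w₀x(7L⁴-10L²x²+3x⁴)/(360LEI) = -(-14)·10·(7·20⁴-10·20²·10²+3·10⁴)/(360·20·20000) = 35/48 m
Load 2 — point force P=-12 kN at a=15 m (b=L-a=5):
  y_2 = -Pbx(L²-b²-x²)/(6LEI)  [x≤a] = -(-12)·5·10·(20²-5²-10²)/(6·20·20000) = 11/160 m
Load 3 — point force P=13 kN at a=12 m (b=L-a=8):
  y_3 = -Pbx(L²-b²-x²)/(6LEI)  [x≤a] = -13·8·10·(20²-8²-10²)/(6·20·20000) = -767/7500 m
Load 4 — uniform load w=4 kN/m over full span:
  y_4 = -wx(L³-2Lx²+x³)/(24EI) = -4·10·(20³-2·20·10²+10³)/(24·20000) = -5/12 m
Superposition: y = Σ y_i = 16739/60000 m ≈ 0.278983 m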